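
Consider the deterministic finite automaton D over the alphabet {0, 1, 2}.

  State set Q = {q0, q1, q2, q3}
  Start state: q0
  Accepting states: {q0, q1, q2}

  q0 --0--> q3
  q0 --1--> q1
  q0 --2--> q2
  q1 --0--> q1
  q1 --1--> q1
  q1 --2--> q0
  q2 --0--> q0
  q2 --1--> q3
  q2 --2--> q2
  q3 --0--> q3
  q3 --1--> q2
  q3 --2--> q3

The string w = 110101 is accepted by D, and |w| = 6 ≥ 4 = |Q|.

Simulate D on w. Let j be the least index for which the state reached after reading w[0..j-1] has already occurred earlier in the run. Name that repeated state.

State sequence: q0 -1-> q1 -1-> q1 -0-> q1 -1-> q1 -0-> q1 -1-> q1
First repeat at step 2: q1 was already visited.

The earliest repeat is at step j = 2: D is in q1, which it already visited at step i = 1.
The DFA has 4 states, so the proof of the pumping lemma guarantees a repeated state among the first 4+1 visited; the segment between the two visits is the pumpable y.

q1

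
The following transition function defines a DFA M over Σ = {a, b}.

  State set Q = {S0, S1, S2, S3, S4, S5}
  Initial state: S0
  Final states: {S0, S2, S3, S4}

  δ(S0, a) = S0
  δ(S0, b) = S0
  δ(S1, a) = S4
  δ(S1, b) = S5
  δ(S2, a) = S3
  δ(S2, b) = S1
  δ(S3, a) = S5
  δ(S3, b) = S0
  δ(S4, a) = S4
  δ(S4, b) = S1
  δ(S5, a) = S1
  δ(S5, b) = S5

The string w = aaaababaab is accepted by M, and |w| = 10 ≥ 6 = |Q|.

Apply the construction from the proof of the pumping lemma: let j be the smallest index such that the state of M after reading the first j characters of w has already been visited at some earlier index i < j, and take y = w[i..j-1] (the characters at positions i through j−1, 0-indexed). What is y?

Run of M on w = a a a a b a b a a b:
  step 0: S0  (start)
  step 1: S0  (read a: S0→S0)   ← first repeat (S0 seen earlier)
  step 2: S0  (read a: S0→S0)
  step 3: S0  (read a: S0→S0)
  step 4: S0  (read a: S0→S0)
  step 5: S0  (read b: S0→S0)
  step 6: S0  (read a: S0→S0)
  step 7: S0  (read b: S0→S0)
  step 8: S0  (read a: S0→S0)
  step 9: S0  (read a: S0→S0)
  step 10: S0  (read b: S0→S0)

So i = 0, j = 1, giving x = w[0:0] = ε, y = w[0:1] = a, z = w[1:10] = aaababaab.
Check: |xy| = 1 ≤ 6 and |y| = 1 ≥ 1. Reading y takes M from S0 back to S0, so every xyⁱz is accepted.
With |Q| = 6, pigeonhole forces a state repeat no later than step 6; the substring read between the first and second visits to that state can be pumped.

a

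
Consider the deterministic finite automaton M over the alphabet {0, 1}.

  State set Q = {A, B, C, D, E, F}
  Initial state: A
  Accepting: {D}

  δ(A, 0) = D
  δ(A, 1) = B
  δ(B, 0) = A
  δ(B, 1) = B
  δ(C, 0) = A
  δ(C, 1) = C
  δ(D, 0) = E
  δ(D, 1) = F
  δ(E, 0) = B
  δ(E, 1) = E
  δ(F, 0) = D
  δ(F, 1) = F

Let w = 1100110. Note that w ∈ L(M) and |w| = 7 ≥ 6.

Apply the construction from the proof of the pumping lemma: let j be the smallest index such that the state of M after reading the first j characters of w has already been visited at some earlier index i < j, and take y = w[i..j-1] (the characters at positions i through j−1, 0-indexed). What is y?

State sequence: A -1-> B -1-> B -0-> A -0-> D -1-> F -1-> F -0-> D
First repeat at step 2: B was already visited.

So i = 1, j = 2, giving x = w[0:1] = 1, y = w[1:2] = 1, z = w[2:7] = 00110.
Check: |xy| = 2 ≤ 6 and |y| = 1 ≥ 1. Reading y takes M from B back to B, so every xyⁱz is accepted.
Since M has 6 states, any run of length ≥ 6 visits 6+1 states, so by pigeonhole some state repeats within the first 6 steps — that repeat gives the pumpable loop.

1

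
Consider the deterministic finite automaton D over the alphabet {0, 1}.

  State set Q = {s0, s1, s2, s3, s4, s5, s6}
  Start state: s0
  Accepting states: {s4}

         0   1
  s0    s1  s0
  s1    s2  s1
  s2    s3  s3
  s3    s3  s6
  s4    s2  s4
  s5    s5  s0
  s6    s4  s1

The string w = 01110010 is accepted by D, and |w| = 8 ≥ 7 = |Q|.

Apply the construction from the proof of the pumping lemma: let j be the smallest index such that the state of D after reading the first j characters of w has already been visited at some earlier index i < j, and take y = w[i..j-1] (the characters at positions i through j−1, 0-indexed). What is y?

State sequence: s0 -0-> s1 -1-> s1 -1-> s1 -1-> s1 -0-> s2 -0-> s3 -1-> s6 -0-> s4
First repeat at step 2: s1 was already visited.

So i = 1, j = 2, giving x = w[0:1] = 0, y = w[1:2] = 1, z = w[2:8] = 110010.
Check: |xy| = 2 ≤ 7 and |y| = 1 ≥ 1. Reading y takes D from s1 back to s1, so every xyⁱz is accepted.
The DFA has 7 states, so the proof of the pumping lemma guarantees a repeated state among the first 7+1 visited; the segment between the two visits is the pumpable y.

1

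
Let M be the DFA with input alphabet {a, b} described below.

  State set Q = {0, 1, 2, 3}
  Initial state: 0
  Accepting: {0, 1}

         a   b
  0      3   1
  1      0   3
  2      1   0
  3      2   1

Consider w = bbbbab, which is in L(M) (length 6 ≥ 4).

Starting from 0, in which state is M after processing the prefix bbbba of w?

2

State sequence: 0 -b-> 1 -b-> 3 -b-> 1 -b-> 3 -a-> 2

After reading 5 characters, M is in state 2.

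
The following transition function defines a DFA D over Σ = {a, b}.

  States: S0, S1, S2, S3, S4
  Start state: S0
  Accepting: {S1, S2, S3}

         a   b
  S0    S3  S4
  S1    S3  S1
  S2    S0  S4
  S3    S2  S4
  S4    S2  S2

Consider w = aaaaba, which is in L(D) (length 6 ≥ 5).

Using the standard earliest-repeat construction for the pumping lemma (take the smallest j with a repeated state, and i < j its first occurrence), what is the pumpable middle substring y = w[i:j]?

Run of D on w = a a a a b a:
  step 0: S0  (start)
  step 1: S3  (read a: S0→S3)
  step 2: S2  (read a: S3→S2)
  step 3: S0  (read a: S2→S0)   ← first repeat (S0 seen earlier)
  step 4: S3  (read a: S0→S3)
  step 5: S4  (read b: S3→S4)
  step 6: S2  (read a: S4→S2)

So i = 0, j = 3, giving x = w[0:0] = ε, y = w[0:3] = aaa, z = w[3:6] = aba.
Check: |xy| = 3 ≤ 5 and |y| = 3 ≥ 1. Reading y takes D from S0 back to S0, so every xyⁱz is accepted.

aaa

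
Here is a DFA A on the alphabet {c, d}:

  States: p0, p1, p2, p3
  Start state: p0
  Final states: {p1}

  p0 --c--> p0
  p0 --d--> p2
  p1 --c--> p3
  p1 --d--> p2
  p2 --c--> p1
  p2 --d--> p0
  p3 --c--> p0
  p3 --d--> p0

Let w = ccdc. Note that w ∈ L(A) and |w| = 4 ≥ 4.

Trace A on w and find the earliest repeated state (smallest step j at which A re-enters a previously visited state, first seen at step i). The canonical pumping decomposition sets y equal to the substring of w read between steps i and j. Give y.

c

Run of A on w = c c d c:
  step 0: p0  (start)
  step 1: p0  (read c: p0→p0)   ← first repeat (p0 seen earlier)
  step 2: p0  (read c: p0→p0)
  step 3: p2  (read d: p0→p2)
  step 4: p1  (read c: p2→p1)

So i = 0, j = 1, giving x = w[0:0] = ε, y = w[0:1] = c, z = w[1:4] = cdc.
Check: |xy| = 1 ≤ 4 and |y| = 1 ≥ 1. Reading y takes A from p0 back to p0, so every xyⁱz is accepted.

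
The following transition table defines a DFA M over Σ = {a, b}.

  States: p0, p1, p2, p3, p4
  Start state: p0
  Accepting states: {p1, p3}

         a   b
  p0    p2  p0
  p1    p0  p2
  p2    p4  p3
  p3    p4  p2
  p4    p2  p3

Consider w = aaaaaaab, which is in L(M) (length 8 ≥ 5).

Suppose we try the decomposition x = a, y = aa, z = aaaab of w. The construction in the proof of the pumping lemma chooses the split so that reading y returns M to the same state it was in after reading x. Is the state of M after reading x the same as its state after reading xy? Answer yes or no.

State sequence: p0 -a-> p2 -a-> p4 -a-> p2

After x (step 1): p2. After xy (step 3): p2.
They match, so y = aa drives M around a cycle from p2 back to itself; pumping y any number of times keeps M in p2 before reading z, and xyⁱz ∈ L(M) for every i ≥ 0.

yes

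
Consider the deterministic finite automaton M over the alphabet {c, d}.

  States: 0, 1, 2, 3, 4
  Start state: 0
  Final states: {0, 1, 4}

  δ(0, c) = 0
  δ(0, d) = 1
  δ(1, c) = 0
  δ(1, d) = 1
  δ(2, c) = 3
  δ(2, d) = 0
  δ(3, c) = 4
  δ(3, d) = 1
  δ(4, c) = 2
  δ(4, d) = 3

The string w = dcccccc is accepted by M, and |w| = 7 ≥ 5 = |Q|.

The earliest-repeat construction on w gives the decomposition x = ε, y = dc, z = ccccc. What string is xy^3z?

xy^3z = ε·dc·dc·dc·ccccc = dcdcdcccccc.
Reading y = dc takes M from 0 back to 0, so after x·y·y·y the machine is still in 0, and z then leads to the accepting state 0. Hence dcdcdcccccc ∈ L(M).

dcdcdcccccc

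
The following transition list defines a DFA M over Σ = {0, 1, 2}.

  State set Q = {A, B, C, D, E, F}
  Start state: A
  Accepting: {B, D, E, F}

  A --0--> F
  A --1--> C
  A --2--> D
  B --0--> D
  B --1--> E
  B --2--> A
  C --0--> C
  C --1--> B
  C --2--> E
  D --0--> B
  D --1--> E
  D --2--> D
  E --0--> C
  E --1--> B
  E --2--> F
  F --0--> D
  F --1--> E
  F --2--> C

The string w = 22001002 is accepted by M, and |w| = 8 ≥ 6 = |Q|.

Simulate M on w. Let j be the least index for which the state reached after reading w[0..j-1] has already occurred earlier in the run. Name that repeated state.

Run of M on w = 2 2 0 0 1 0 0 2:
  step 0: A  (start)
  step 1: D  (read 2: A→D)
  step 2: D  (read 2: D→D)   ← first repeat (D seen earlier)
  step 3: B  (read 0: D→B)
  step 4: D  (read 0: B→D)
  step 5: E  (read 1: D→E)
  step 6: C  (read 0: E→C)
  step 7: C  (read 0: C→C)
  step 8: E  (read 2: C→E)

The earliest repeat is at step j = 2: M is in D, which it already visited at step i = 1.

D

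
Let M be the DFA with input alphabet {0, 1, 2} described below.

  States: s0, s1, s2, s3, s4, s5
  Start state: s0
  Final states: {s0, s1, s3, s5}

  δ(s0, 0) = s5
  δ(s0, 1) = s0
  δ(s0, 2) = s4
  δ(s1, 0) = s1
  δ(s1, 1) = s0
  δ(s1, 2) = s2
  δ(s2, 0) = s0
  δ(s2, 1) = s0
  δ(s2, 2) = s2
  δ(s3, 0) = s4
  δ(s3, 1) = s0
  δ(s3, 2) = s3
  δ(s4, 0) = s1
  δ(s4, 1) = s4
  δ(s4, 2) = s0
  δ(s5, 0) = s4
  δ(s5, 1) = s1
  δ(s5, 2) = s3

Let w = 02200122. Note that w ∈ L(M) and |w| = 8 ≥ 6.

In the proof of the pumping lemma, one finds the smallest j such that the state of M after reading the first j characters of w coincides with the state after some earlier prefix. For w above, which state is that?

Run of M on w = 0 2 2 0 0 1 2 2:
  step 0: s0  (start)
  step 1: s5  (read 0: s0→s5)
  step 2: s3  (read 2: s5→s3)
  step 3: s3  (read 2: s3→s3)   ← first repeat (s3 seen earlier)
  step 4: s4  (read 0: s3→s4)
  step 5: s1  (read 0: s4→s1)
  step 6: s0  (read 1: s1→s0)
  step 7: s4  (read 2: s0→s4)
  step 8: s0  (read 2: s4→s0)

The earliest repeat is at step j = 3: M is in s3, which it already visited at step i = 2.
With |Q| = 6, pigeonhole forces a state repeat no later than step 6; the substring read between the first and second visits to that state can be pumped.

s3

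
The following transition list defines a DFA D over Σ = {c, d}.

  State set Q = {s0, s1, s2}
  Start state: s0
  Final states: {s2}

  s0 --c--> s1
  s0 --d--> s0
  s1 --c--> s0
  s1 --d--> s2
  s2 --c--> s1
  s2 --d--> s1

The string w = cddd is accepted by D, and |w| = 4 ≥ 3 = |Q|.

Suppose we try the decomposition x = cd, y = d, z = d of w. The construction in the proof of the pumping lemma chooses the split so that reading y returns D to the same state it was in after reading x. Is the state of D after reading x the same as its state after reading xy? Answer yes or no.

Run of D on the first 3 characters of w = c d d:
  step 0: s0  (start)
  step 1: s1  (read c: s0→s1)
  step 2: s2  (read d: s1→s2)
  step 3: s1  (read d: s2→s1)

After x (step 2): s2. After xy (step 3): s1.
They differ (s2 ≠ s1), so y is not a cycle from the state after x; this split is not the one the pumping-lemma construction produces, and pumping y need not keep the string in L(D).

no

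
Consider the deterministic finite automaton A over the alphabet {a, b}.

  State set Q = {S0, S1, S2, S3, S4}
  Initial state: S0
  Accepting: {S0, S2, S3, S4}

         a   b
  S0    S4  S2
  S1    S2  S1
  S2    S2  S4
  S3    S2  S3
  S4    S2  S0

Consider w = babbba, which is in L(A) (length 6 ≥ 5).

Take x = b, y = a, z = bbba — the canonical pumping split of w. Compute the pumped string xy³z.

baaabbba

xy^3z = b·a·a·a·bbba = baaabbba.
Reading y = a takes A from S2 back to S2, so after x·y·y·y the machine is still in S2, and z then leads to the accepting state S2. Hence baaabbba ∈ L(A).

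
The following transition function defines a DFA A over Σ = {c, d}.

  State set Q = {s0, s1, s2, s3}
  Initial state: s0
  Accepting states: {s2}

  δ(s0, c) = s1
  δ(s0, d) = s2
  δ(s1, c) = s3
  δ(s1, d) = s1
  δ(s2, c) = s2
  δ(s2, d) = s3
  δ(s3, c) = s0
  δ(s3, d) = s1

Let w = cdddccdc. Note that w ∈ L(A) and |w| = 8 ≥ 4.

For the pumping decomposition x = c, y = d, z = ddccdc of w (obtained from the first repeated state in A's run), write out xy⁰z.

cddccdc

xy⁰z = xz = c·ddccdc = cddccdc.
Reading y = d takes A from s1 back to s1, so after x the machine is still in s1, and z then leads to the accepting state s2. Hence cddccdc ∈ L(A).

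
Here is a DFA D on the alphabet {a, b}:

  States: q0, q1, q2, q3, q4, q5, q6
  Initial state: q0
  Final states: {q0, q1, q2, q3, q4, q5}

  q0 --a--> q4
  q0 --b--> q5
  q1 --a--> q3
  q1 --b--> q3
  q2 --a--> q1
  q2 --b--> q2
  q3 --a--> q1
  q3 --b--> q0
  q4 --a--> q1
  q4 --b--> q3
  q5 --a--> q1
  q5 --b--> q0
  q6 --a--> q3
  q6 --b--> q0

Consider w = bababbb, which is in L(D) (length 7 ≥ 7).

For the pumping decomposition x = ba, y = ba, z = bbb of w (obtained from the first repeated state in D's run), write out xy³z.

xy^3z = ba·ba·ba·ba·bbb = bababababbb.
Reading y = ba takes D from q1 back to q1, so after x·y·y·y the machine is still in q1, and z then leads to the accepting state q5. Hence bababababbb ∈ L(D).

bababababbb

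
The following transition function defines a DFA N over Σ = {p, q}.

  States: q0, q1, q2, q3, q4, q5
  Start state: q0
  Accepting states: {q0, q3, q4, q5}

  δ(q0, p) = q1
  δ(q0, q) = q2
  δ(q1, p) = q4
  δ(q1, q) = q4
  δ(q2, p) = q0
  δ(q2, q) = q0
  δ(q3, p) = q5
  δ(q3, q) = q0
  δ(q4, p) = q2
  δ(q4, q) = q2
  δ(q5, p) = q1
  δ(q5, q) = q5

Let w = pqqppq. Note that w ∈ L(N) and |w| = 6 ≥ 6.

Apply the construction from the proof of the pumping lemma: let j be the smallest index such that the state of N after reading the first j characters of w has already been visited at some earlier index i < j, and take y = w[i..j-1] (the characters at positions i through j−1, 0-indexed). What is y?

pqqp

Run of N on w = p q q p p q:
  step 0: q0  (start)
  step 1: q1  (read p: q0→q1)
  step 2: q4  (read q: q1→q4)
  step 3: q2  (read q: q4→q2)
  step 4: q0  (read p: q2→q0)   ← first repeat (q0 seen earlier)
  step 5: q1  (read p: q0→q1)
  step 6: q4  (read q: q1→q4)

So i = 0, j = 4, giving x = w[0:0] = ε, y = w[0:4] = pqqp, z = w[4:6] = pq.
Check: |xy| = 4 ≤ 6 and |y| = 4 ≥ 1. Reading y takes N from q0 back to q0, so every xyⁱz is accepted.
Pumping length from the standard proof: p = 6 (the number of states). The repeated state found above gives |xy| = j ≤ 6 and |y| = j − i ≥ 1.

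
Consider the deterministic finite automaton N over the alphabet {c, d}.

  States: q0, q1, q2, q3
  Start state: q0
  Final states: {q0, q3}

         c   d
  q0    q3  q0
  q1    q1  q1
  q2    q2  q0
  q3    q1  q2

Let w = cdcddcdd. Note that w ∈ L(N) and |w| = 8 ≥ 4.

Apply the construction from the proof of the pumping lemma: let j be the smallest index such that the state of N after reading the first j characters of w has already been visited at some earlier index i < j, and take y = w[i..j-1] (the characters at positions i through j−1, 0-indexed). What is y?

Run of N on w = c d c d d c d d:
  step 0: q0  (start)
  step 1: q3  (read c: q0→q3)
  step 2: q2  (read d: q3→q2)
  step 3: q2  (read c: q2→q2)   ← first repeat (q2 seen earlier)
  step 4: q0  (read d: q2→q0)
  step 5: q0  (read d: q0→q0)
  step 6: q3  (read c: q0→q3)
  step 7: q2  (read d: q3→q2)
  step 8: q0  (read d: q2→q0)

So i = 2, j = 3, giving x = w[0:2] = cd, y = w[2:3] = c, z = w[3:8] = ddcdd.
Check: |xy| = 3 ≤ 4 and |y| = 1 ≥ 1. Reading y takes N from q2 back to q2, so every xyⁱz is accepted.
With |Q| = 4, pigeonhole forces a state repeat no later than step 4; the substring read between the first and second visits to that state can be pumped.

c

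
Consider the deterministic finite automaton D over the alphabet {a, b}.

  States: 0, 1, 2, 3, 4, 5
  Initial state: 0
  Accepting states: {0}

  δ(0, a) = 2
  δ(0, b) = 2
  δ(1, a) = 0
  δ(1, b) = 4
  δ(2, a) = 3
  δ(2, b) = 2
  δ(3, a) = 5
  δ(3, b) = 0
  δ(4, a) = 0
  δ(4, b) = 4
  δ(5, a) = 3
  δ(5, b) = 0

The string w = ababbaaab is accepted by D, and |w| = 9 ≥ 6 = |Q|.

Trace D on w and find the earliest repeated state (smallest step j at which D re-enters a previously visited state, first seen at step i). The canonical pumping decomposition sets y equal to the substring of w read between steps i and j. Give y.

State sequence: 0 -a-> 2 -b-> 2 -a-> 3 -b-> 0 -b-> 2 -a-> 3 -a-> 5 -a-> 3 -b-> 0
First repeat at step 2: 2 was already visited.

So i = 1, j = 2, giving x = w[0:1] = a, y = w[1:2] = b, z = w[2:9] = abbaaab.
Check: |xy| = 2 ≤ 6 and |y| = 1 ≥ 1. Reading y takes D from 2 back to 2, so every xyⁱz is accepted.
Since D has 6 states, any run of length ≥ 6 visits 6+1 states, so by pigeonhole some state repeats within the first 6 steps — that repeat gives the pumpable loop.

b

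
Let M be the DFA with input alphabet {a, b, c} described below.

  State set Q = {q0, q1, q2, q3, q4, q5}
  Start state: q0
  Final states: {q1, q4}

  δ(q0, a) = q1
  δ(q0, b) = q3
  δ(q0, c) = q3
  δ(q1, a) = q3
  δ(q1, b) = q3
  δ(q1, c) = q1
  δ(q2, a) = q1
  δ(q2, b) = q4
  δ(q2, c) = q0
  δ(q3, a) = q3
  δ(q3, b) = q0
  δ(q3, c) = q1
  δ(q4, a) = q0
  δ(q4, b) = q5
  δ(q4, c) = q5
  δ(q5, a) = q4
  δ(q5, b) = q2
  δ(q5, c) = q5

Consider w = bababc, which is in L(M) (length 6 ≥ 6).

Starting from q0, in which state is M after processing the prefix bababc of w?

q1

Run of M on the first 6 characters of w = b a b a b c:
  step 0: q0  (start)
  step 1: q3  (read b: q0→q3)
  step 2: q3  (read a: q3→q3)
  step 3: q0  (read b: q3→q0)
  step 4: q1  (read a: q0→q1)
  step 5: q3  (read b: q1→q3)
  step 6: q1  (read c: q3→q1)

After reading 6 characters, M is in state q1.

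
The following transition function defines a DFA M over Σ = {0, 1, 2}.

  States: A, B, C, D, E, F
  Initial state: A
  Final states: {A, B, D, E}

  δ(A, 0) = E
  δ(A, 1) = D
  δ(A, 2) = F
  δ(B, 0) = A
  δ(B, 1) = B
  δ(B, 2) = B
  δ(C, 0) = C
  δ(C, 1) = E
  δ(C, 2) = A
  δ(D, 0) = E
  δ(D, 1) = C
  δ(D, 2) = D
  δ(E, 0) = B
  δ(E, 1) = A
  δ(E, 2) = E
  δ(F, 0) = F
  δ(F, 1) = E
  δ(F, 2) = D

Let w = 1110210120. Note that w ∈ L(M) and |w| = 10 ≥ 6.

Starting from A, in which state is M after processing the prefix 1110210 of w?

A

State sequence: A -1-> D -1-> C -1-> E -0-> B -2-> B -1-> B -0-> A

After reading 7 characters, M is in state A.
(This kind of state-tracing is the core of the pumping-lemma construction: with 6 states, pigeonhole forces a repeat within the first 6 steps.)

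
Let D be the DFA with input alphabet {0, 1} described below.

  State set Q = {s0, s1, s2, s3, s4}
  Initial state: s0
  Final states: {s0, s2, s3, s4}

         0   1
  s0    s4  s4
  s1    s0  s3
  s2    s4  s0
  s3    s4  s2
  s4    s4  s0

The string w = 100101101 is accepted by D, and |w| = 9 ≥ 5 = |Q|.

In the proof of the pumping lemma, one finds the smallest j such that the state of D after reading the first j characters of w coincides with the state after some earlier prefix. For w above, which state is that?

State sequence: s0 -1-> s4 -0-> s4 -0-> s4 -1-> s0 -0-> s4 -1-> s0 -1-> s4 -0-> s4 -1-> s0
First repeat at step 2: s4 was already visited.

The earliest repeat is at step j = 2: D is in s4, which it already visited at step i = 1.

s4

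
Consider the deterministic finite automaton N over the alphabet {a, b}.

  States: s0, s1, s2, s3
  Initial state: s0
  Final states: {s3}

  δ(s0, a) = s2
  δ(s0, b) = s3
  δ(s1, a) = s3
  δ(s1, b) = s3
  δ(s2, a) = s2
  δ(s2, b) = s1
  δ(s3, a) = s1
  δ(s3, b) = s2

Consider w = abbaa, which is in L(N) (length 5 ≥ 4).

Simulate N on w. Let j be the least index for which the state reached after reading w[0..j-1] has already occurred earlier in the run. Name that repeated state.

s1

State sequence: s0 -a-> s2 -b-> s1 -b-> s3 -a-> s1 -a-> s3
First repeat at step 4: s1 was already visited.

The earliest repeat is at step j = 4: N is in s1, which it already visited at step i = 2.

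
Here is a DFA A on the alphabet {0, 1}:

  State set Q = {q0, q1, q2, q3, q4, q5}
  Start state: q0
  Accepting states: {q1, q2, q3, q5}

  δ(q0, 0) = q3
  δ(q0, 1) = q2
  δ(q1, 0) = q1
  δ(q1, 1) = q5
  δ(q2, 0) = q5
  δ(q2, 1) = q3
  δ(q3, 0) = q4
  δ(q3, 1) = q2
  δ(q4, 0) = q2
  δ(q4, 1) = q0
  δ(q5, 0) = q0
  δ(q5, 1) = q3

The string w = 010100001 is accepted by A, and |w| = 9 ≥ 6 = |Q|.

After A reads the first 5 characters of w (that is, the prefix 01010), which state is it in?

q4

Run of A on the first 5 characters of w = 0 1 0 1 0:
  step 0: q0  (start)
  step 1: q3  (read 0: q0→q3)
  step 2: q2  (read 1: q3→q2)
  step 3: q5  (read 0: q2→q5)
  step 4: q3  (read 1: q5→q3)
  step 5: q4  (read 0: q3→q4)

After reading 5 characters, A is in state q4.
(This kind of state-tracing is the core of the pumping-lemma construction: with 6 states, pigeonhole forces a repeat within the first 6 steps.)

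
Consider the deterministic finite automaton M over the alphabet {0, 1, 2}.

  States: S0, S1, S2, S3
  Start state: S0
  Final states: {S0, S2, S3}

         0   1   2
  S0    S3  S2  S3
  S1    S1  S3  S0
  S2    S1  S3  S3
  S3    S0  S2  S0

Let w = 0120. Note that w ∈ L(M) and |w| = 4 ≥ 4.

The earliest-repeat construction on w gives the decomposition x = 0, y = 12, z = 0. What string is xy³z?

01212120

xy^3z = 0·12·12·12·0 = 01212120.
Reading y = 12 takes M from S3 back to S3, so after x·y·y·y the machine is still in S3, and z then leads to the accepting state S0. Hence 01212120 ∈ L(M).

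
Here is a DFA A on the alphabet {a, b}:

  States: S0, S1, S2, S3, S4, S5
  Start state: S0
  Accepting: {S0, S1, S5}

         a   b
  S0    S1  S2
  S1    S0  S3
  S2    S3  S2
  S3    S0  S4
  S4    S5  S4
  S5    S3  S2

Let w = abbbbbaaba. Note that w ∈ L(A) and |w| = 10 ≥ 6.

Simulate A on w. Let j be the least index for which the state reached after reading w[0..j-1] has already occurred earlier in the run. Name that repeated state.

S4

Run of A on w = a b b b b b a a b a:
  step 0: S0  (start)
  step 1: S1  (read a: S0→S1)
  step 2: S3  (read b: S1→S3)
  step 3: S4  (read b: S3→S4)
  step 4: S4  (read b: S4→S4)   ← first repeat (S4 seen earlier)
  step 5: S4  (read b: S4→S4)
  step 6: S4  (read b: S4→S4)
  step 7: S5  (read a: S4→S5)
  step 8: S3  (read a: S5→S3)
  step 9: S4  (read b: S3→S4)
  step 10: S5  (read a: S4→S5)

The earliest repeat is at step j = 4: A is in S4, which it already visited at step i = 3.
With |Q| = 6, pigeonhole forces a state repeat no later than step 6; the substring read between the first and second visits to that state can be pumped.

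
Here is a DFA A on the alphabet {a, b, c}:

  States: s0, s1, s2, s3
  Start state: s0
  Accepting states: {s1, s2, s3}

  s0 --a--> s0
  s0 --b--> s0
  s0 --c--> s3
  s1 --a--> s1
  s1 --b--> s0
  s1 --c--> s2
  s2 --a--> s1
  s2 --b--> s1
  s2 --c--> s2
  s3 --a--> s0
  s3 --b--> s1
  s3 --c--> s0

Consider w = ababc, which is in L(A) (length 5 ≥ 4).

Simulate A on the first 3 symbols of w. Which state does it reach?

s0

State sequence: s0 -a-> s0 -b-> s0 -a-> s0

After reading 3 characters, A is in state s0.
(This kind of state-tracing is the core of the pumping-lemma construction: with 4 states, pigeonhole forces a repeat within the first 4 steps.)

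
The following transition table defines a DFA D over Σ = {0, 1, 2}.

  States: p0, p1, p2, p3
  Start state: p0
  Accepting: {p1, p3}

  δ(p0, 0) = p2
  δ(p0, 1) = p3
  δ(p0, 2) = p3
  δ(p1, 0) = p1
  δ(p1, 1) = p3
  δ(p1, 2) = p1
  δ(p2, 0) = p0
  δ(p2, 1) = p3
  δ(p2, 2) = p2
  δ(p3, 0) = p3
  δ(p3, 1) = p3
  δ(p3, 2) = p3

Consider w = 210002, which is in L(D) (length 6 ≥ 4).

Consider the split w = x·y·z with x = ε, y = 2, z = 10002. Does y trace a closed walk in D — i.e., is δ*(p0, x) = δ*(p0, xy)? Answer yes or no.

no

State sequence: p0 -2-> p3

After x (step 0): p0. After xy (step 1): p3.
They differ (p0 ≠ p3), so y is not a cycle from the state after x; this split is not the one the pumping-lemma construction produces, and pumping y need not keep the string in L(D).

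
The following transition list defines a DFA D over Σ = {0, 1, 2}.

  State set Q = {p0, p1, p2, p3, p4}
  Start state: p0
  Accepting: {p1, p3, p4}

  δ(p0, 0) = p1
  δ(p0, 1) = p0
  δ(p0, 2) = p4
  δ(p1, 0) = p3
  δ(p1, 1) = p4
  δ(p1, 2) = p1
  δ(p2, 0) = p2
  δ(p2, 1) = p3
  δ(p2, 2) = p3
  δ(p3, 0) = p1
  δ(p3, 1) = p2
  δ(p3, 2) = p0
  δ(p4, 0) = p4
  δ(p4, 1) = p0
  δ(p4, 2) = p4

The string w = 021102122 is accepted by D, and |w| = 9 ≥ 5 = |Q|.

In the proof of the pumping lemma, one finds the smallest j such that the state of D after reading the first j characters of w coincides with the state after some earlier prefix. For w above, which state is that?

Run of D on w = 0 2 1 1 0 2 1 2 2:
  step 0: p0  (start)
  step 1: p1  (read 0: p0→p1)
  step 2: p1  (read 2: p1→p1)   ← first repeat (p1 seen earlier)
  step 3: p4  (read 1: p1→p4)
  step 4: p0  (read 1: p4→p0)
  step 5: p1  (read 0: p0→p1)
  step 6: p1  (read 2: p1→p1)
  step 7: p4  (read 1: p1→p4)
  step 8: p4  (read 2: p4→p4)
  step 9: p4  (read 2: p4→p4)

The earliest repeat is at step j = 2: D is in p1, which it already visited at step i = 1.
With |Q| = 5, pigeonhole forces a state repeat no later than step 5; the substring read between the first and second visits to that state can be pumped.

p1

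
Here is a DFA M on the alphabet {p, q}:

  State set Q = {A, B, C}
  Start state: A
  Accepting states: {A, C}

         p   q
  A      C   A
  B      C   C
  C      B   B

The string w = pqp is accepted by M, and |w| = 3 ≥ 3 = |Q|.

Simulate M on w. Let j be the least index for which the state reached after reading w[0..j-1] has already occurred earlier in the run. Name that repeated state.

Run of M on w = p q p:
  step 0: A  (start)
  step 1: C  (read p: A→C)
  step 2: B  (read q: C→B)
  step 3: C  (read p: B→C)   ← first repeat (C seen earlier)

The earliest repeat is at step j = 3: M is in C, which it already visited at step i = 1.
Since M has 3 states, any run of length ≥ 3 visits 3+1 states, so by pigeonhole some state repeats within the first 3 steps — that repeat gives the pumpable loop.

C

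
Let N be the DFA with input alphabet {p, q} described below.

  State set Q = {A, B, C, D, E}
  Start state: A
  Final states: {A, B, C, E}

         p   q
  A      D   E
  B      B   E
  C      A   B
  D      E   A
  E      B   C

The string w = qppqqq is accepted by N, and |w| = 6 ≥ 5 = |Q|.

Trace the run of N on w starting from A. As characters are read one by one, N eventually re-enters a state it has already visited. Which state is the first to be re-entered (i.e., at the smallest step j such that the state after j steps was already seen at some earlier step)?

B

State sequence: A -q-> E -p-> B -p-> B -q-> E -q-> C -q-> B
First repeat at step 3: B was already visited.

The earliest repeat is at step j = 3: N is in B, which it already visited at step i = 2.
Pumping length from the standard proof: p = 5 (the number of states). The repeated state found above gives |xy| = j ≤ 5 and |y| = j − i ≥ 1.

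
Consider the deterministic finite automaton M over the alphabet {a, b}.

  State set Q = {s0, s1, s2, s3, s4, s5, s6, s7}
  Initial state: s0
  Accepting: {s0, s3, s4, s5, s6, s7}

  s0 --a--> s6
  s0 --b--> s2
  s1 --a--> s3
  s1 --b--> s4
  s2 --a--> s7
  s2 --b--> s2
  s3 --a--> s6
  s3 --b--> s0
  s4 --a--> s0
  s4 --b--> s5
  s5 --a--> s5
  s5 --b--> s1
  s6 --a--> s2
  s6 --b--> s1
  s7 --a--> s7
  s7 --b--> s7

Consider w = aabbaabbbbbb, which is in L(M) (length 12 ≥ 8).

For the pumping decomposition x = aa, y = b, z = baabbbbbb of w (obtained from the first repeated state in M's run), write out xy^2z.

xy^2z = aa·b·b·baabbbbbb = aabbbaabbbbbb.
Reading y = b takes M from s2 back to s2, so after x·y·y the machine is still in s2, and z then leads to the accepting state s7. Hence aabbbaabbbbbb ∈ L(M).

aabbbaabbbbbb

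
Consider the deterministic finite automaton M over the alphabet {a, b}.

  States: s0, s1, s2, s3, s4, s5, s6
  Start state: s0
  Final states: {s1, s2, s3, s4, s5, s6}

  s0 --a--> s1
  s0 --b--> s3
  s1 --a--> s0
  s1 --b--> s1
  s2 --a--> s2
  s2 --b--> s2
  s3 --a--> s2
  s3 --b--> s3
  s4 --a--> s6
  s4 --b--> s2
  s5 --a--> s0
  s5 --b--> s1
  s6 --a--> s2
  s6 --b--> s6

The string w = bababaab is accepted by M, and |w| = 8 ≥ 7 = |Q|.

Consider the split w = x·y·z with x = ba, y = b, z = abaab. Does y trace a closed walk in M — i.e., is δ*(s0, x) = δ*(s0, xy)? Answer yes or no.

yes

State sequence: s0 -b-> s3 -a-> s2 -b-> s2

After x (step 2): s2. After xy (step 3): s2.
They match, so y = b drives M around a cycle from s2 back to itself; pumping y any number of times keeps M in s2 before reading z, and xyⁱz ∈ L(M) for every i ≥ 0.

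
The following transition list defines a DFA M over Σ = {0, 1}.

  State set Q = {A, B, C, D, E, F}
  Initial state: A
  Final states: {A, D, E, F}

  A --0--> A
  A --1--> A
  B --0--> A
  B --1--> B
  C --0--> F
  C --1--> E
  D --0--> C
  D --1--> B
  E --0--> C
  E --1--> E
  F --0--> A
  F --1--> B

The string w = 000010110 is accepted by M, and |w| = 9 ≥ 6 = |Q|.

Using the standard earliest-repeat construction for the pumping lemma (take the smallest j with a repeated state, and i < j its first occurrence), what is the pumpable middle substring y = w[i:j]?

Run of M on w = 0 0 0 0 1 0 1 1 0:
  step 0: A  (start)
  step 1: A  (read 0: A→A)   ← first repeat (A seen earlier)
  step 2: A  (read 0: A→A)
  step 3: A  (read 0: A→A)
  step 4: A  (read 0: A→A)
  step 5: A  (read 1: A→A)
  step 6: A  (read 0: A→A)
  step 7: A  (read 1: A→A)
  step 8: A  (read 1: A→A)
  step 9: A  (read 0: A→A)

So i = 0, j = 1, giving x = w[0:0] = ε, y = w[0:1] = 0, z = w[1:9] = 00010110.
Check: |xy| = 1 ≤ 6 and |y| = 1 ≥ 1. Reading y takes M from A back to A, so every xyⁱz is accepted.
The DFA has 6 states, so the proof of the pumping lemma guarantees a repeated state among the first 6+1 visited; the segment between the two visits is the pumpable y.

0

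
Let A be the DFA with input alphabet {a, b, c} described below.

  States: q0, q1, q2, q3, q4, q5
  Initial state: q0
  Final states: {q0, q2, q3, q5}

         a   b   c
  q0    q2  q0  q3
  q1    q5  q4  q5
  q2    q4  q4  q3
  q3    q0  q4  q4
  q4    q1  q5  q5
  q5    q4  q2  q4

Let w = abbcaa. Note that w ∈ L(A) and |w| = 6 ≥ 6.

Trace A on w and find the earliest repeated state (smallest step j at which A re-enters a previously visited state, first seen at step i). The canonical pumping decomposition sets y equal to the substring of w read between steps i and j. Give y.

Run of A on w = a b b c a a:
  step 0: q0  (start)
  step 1: q2  (read a: q0→q2)
  step 2: q4  (read b: q2→q4)
  step 3: q5  (read b: q4→q5)
  step 4: q4  (read c: q5→q4)   ← first repeat (q4 seen earlier)
  step 5: q1  (read a: q4→q1)
  step 6: q5  (read a: q1→q5)

So i = 2, j = 4, giving x = w[0:2] = ab, y = w[2:4] = bc, z = w[4:6] = aa.
Check: |xy| = 4 ≤ 6 and |y| = 2 ≥ 1. Reading y takes A from q4 back to q4, so every xyⁱz is accepted.
Pumping length from the standard proof: p = 6 (the number of states). The repeated state found above gives |xy| = j ≤ 6 and |y| = j − i ≥ 1.

bc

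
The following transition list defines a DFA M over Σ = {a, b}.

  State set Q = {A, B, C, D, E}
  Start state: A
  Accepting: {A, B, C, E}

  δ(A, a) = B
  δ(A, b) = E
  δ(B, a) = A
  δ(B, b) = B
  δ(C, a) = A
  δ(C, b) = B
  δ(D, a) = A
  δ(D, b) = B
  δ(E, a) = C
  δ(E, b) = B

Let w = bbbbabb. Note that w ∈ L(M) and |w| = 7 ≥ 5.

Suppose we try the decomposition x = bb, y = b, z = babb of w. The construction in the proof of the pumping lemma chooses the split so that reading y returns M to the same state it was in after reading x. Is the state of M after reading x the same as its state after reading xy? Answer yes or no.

State sequence: A -b-> E -b-> B -b-> B

After x (step 2): B. After xy (step 3): B.
They match, so y = b drives M around a cycle from B back to itself; pumping y any number of times keeps M in B before reading z, and xyⁱz ∈ L(M) for every i ≥ 0.

yes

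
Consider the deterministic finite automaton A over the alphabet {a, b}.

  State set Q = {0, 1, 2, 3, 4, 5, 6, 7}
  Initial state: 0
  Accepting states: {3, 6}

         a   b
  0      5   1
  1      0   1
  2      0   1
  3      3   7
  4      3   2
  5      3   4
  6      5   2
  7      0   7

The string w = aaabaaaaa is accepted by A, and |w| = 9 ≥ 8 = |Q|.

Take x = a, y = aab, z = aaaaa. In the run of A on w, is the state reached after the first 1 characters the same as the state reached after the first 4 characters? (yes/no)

no

State sequence: 0 -a-> 5 -a-> 3 -a-> 3 -b-> 7

After x (step 1): 5. After xy (step 4): 7.
They differ (5 ≠ 7), so y is not a cycle from the state after x; this split is not the one the pumping-lemma construction produces, and pumping y need not keep the string in L(A).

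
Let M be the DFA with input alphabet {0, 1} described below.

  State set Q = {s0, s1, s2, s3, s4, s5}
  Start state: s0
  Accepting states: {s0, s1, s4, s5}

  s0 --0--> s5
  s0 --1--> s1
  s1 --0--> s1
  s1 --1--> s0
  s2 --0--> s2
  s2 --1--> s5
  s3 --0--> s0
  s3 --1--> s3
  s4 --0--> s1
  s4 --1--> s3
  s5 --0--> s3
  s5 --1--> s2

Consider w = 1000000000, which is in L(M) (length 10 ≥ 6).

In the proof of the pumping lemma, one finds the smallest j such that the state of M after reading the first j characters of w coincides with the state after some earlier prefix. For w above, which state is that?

State sequence: s0 -1-> s1 -0-> s1 -0-> s1 -0-> s1 -0-> s1 -0-> s1 -0-> s1 -0-> s1 -0-> s1 -0-> s1
First repeat at step 2: s1 was already visited.

The earliest repeat is at step j = 2: M is in s1, which it already visited at step i = 1.

s1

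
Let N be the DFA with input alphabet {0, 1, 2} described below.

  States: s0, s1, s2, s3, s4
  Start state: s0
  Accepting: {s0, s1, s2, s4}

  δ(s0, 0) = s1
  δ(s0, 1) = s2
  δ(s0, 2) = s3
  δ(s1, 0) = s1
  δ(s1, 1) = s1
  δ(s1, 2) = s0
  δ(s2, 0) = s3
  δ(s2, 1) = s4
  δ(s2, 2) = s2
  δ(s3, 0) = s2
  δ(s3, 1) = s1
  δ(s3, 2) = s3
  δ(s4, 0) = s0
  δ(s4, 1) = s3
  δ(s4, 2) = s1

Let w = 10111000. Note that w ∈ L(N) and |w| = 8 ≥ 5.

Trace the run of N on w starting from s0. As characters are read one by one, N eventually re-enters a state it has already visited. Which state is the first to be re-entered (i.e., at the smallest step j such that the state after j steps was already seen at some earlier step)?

Run of N on w = 1 0 1 1 1 0 0 0:
  step 0: s0  (start)
  step 1: s2  (read 1: s0→s2)
  step 2: s3  (read 0: s2→s3)
  step 3: s1  (read 1: s3→s1)
  step 4: s1  (read 1: s1→s1)   ← first repeat (s1 seen earlier)
  step 5: s1  (read 1: s1→s1)
  step 6: s1  (read 0: s1→s1)
  step 7: s1  (read 0: s1→s1)
  step 8: s1  (read 0: s1→s1)

The earliest repeat is at step j = 4: N is in s1, which it already visited at step i = 3.
Pumping length from the standard proof: p = 5 (the number of states). The repeated state found above gives |xy| = j ≤ 5 and |y| = j − i ≥ 1.

s1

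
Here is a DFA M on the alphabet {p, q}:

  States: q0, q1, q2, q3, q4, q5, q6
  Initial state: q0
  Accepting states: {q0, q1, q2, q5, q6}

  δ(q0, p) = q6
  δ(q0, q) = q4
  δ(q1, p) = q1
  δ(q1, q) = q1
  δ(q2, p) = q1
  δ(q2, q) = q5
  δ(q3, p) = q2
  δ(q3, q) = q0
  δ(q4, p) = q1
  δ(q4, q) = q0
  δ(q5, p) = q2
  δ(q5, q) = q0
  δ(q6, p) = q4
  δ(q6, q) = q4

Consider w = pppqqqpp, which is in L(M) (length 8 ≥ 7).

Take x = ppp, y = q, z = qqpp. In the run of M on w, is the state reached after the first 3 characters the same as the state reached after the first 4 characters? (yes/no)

Run of M on the first 4 characters of w = p p p q:
  step 0: q0  (start)
  step 1: q6  (read p: q0→q6)
  step 2: q4  (read p: q6→q4)
  step 3: q1  (read p: q4→q1)
  step 4: q1  (read q: q1→q1)

After x (step 3): q1. After xy (step 4): q1.
They match, so y = q drives M around a cycle from q1 back to itself; pumping y any number of times keeps M in q1 before reading z, and xyⁱz ∈ L(M) for every i ≥ 0.

yes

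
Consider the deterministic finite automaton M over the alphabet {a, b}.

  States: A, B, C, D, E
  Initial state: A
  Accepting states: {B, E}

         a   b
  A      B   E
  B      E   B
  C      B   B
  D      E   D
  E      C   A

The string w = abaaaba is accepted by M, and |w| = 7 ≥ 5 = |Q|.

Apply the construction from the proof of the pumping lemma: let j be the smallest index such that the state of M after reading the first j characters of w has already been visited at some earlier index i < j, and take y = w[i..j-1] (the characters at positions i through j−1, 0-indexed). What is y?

State sequence: A -a-> B -b-> B -a-> E -a-> C -a-> B -b-> B -a-> E
First repeat at step 2: B was already visited.

So i = 1, j = 2, giving x = w[0:1] = a, y = w[1:2] = b, z = w[2:7] = aaaba.
Check: |xy| = 2 ≤ 5 and |y| = 1 ≥ 1. Reading y takes M from B back to B, so every xyⁱz is accepted.

b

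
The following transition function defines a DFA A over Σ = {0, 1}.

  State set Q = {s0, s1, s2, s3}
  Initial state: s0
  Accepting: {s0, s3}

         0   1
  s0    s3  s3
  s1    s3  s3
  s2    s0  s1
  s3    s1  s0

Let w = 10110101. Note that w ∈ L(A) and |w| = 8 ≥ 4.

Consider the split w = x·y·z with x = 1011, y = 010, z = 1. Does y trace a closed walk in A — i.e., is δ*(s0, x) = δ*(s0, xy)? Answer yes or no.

no

State sequence: s0 -1-> s3 -0-> s1 -1-> s3 -1-> s0 -0-> s3 -1-> s0 -0-> s3

After x (step 4): s0. After xy (step 7): s3.
They differ (s0 ≠ s3), so y is not a cycle from the state after x; this split is not the one the pumping-lemma construction produces, and pumping y need not keep the string in L(A).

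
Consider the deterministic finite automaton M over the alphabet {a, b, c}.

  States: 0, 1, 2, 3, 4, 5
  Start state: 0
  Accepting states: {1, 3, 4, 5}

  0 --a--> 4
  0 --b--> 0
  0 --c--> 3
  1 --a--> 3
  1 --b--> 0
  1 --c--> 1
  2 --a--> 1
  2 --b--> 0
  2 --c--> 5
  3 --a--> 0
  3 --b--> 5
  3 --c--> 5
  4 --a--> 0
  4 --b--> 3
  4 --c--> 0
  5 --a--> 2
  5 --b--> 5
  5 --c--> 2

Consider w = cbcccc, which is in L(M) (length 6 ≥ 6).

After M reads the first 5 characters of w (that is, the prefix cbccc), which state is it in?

2

State sequence: 0 -c-> 3 -b-> 5 -c-> 2 -c-> 5 -c-> 2

After reading 5 characters, M is in state 2.
(This kind of state-tracing is the core of the pumping-lemma construction: with 6 states, pigeonhole forces a repeat within the first 6 steps.)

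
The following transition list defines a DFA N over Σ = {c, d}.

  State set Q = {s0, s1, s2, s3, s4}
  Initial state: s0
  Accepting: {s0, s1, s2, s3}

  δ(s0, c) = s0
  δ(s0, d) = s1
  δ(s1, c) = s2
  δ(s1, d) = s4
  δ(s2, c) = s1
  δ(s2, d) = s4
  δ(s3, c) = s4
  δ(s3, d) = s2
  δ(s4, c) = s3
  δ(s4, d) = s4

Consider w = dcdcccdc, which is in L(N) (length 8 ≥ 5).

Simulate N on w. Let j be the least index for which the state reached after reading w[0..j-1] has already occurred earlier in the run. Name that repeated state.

State sequence: s0 -d-> s1 -c-> s2 -d-> s4 -c-> s3 -c-> s4 -c-> s3 -d-> s2 -c-> s1
First repeat at step 5: s4 was already visited.

The earliest repeat is at step j = 5: N is in s4, which it already visited at step i = 3.
Since N has 5 states, any run of length ≥ 5 visits 5+1 states, so by pigeonhole some state repeats within the first 5 steps — that repeat gives the pumpable loop.

s4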